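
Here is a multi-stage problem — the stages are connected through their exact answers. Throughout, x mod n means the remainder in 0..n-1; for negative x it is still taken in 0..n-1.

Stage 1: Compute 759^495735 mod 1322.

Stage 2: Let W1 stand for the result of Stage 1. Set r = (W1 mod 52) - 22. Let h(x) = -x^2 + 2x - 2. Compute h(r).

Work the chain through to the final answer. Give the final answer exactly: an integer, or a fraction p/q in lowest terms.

-325

Stage 1: squarings mod 1322: 759^1=759, 759^2=1011, 759^4=215, 759^8=1277, 759^16=703, 759^32=1103, 759^64=369, 759^128=1317, 759^256=25, 759^512=625, 759^1024=635, 759^2048=15, 759^4096=225, 759^8192=389, 759^16384=613, 759^32768=321, 759^65536=1247, 759^131072=337, 759^262144=1199; 759^495735 = 759^1 * 759^2 * 759^4 * 759^16 * 759^32 * 759^64 * 759^4096 * 759^32768 * 759^65536 * 759^131072 * 759^262144 = 1133 (mod 1322); answer 1133
Stage 2: W1 = 1133; r = 19; -1*(19)^2 + 2*(19)^1 - 2 = (-361) + (38) + (-2) = -325; answer -325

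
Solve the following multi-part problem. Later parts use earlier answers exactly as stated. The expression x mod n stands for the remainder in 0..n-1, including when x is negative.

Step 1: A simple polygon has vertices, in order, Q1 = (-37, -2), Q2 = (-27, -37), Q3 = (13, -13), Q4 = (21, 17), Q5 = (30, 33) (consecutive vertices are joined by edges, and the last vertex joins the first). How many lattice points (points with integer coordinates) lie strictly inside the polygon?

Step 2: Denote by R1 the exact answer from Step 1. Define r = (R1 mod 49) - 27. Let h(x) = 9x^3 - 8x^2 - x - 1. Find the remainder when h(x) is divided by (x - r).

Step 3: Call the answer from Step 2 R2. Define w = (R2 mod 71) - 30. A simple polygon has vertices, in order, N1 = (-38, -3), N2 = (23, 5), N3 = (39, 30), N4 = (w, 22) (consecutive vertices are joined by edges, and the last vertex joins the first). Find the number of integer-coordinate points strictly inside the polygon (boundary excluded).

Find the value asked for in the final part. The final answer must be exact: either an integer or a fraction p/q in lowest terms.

884

Step 1: cross terms: (-37*-37 - -27*-2)=1315, (-27*-13 - 13*-37)=832, (13*17 - 21*-13)=494, (21*33 - 30*17)=183, (30*-2 - -37*33)=1161; twice the area = |3985| = 3985; area = 3985/2; boundary points = 5 + 8 + 2 + 1 + 1 = 17; strictly interior points = area - boundary/2 + 1 = 1985; answer 1985
Step 2: R1 = 1985; r = -2; remainder = value at the root: 9*(-2)^3 - 8*(-2)^2 - 1*(-2)^1 - 1 = (-72) + (-32) + (2) + (-1) = -103; answer -103
Step 3: R2 = -103; w = 9; cross terms: (-38*5 - 23*-3)=-121, (23*30 - 39*5)=495, (39*22 - 9*30)=588, (9*-3 - -38*22)=809; twice the area = |1771| = 1771; area = 1771/2; boundary points = 1 + 1 + 2 + 1 = 5; strictly interior points = area - boundary/2 + 1 = 884; answer 884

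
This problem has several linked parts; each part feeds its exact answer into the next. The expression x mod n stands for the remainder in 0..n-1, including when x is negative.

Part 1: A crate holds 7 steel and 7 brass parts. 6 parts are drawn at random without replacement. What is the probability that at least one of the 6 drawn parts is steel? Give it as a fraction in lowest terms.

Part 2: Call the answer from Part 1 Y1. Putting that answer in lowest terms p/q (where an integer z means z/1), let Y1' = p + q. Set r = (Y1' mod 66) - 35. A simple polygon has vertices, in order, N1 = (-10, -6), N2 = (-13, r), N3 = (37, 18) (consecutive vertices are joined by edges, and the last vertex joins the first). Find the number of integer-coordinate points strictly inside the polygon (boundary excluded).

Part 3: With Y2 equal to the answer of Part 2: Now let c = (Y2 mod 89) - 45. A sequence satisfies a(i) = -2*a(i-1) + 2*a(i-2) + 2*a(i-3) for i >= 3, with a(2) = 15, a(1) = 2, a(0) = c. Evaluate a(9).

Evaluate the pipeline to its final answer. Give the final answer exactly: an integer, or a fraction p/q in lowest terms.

Part 1: total draws C(14,6) = 3003; complement C(7,6) = 7; favorable 3003 - 7 = 2996; P = 428/429; answer 428/429
Part 2: Y1 = 428/429; threaded value p + q = 857; r = 30; cross terms: (-10*30 - -13*-6)=-378, (-13*18 - 37*30)=-1344, (37*-6 - -10*18)=-42; twice the area = |-1764| = 1764; area = 882; boundary points = 3 + 2 + 1 = 6; strictly interior points = area - boundary/2 + 1 = 880; answer 880
Part 3: Y2 = 880; c = 34; a(3) = -2*(15) + 2*(2) + 2*(34) = 42; iterating: a(3)=42, a(4)=-50, a(5)=214, a(6)=-444, a(7)=1216, a(8)=-2892, a(9)=7328; answer 7328

7328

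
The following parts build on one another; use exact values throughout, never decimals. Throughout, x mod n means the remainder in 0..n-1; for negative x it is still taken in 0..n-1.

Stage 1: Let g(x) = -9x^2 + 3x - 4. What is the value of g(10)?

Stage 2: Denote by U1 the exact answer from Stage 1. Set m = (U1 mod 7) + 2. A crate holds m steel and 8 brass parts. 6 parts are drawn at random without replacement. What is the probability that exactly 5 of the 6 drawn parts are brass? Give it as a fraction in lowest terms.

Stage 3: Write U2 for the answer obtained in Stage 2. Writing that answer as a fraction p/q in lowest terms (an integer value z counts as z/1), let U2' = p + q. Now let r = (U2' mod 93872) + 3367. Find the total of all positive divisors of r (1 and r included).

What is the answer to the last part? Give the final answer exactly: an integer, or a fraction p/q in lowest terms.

5400

Stage 1: -9*(10)^2 + 3*(10)^1 - 4 = (-900) + (30) + (-4) = -874; answer -874
Stage 2: U1 = -874; m = 3; total draws C(11,6) = 462; favorable C(8,5)*C(3,1) = 168; P = 4/11; answer 4/11
Stage 3: U2 = 4/11; threaded value p + q = 15; r = 3382; 3382 = 2 * 19 * 89; sigma = (1 + 2) * (1 + 19) * (1 + 89) = 3 * 20 * 90 = 5400; answer 5400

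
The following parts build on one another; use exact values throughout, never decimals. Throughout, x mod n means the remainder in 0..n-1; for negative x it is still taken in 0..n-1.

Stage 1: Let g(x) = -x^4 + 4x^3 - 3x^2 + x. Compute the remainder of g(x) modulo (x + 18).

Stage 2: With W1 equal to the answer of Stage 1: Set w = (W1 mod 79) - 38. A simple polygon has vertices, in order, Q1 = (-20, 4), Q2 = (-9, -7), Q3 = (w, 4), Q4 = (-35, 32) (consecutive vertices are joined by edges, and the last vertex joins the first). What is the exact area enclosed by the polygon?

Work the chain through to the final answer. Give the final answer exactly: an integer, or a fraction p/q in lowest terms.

Stage 1: remainder = value at the root: -1*(-18)^4 + 4*(-18)^3 - 3*(-18)^2 + 1*(-18)^1 = (-104976) + (-23328) + (-972) + (-18) = -129294; answer -129294
Stage 2: W1 = -129294; w = -9; cross terms: (-20*-7 - -9*4)=176, (-9*4 - -9*-7)=-99, (-9*32 - -35*4)=-148, (-35*4 - -20*32)=500; twice the area = |429| = 429; area = 429/2; answer 429/2

429/2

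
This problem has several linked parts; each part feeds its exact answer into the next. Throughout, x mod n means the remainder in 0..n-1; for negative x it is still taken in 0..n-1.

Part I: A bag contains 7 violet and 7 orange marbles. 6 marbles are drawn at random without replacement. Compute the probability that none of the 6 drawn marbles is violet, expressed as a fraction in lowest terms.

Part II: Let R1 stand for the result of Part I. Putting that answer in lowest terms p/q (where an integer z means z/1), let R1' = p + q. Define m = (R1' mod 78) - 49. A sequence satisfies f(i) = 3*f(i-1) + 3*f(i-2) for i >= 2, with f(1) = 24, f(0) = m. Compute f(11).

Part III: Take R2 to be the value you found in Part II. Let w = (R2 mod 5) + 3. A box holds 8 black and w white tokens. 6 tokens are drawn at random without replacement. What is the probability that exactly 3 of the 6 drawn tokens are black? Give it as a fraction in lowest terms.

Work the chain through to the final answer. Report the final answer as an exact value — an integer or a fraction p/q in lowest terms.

140/429

Part I: total draws C(14,6) = 3003; favorable C(7,6) = 7; P = 1/429; answer 1/429
Part II: R1 = 1/429; threaded value p + q = 430; m = -9; f(2) = 3*(24) + 3*(-9) = 45; iterating: f(2)=45, f(3)=207, f(4)=756, f(5)=2889, f(6)=10935, f(7)=41472, f(8)=157221, f(9)=596079, f(10)=2259900, f(11)=8567937; answer 8567937
Part III: R2 = 8567937; w = 5; total draws C(13,6) = 1716; favorable C(8,3)*C(5,3) = 560; P = 140/429; answer 140/429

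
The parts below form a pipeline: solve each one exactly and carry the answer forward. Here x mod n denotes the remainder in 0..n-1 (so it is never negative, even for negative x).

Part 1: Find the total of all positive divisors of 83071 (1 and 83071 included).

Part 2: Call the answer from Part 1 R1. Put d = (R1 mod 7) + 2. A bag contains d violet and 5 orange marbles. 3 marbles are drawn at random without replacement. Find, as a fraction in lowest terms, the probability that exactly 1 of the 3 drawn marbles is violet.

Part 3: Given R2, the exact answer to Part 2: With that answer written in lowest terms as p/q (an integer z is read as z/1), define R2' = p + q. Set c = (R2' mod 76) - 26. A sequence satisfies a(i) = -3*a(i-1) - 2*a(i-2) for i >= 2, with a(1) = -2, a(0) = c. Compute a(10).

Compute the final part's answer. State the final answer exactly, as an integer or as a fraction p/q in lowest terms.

11244

Part 1: 83071 is prime, so its only divisors are 1 and 83071; sigma = 1 + 83071 = 83072; answer 83072
Part 2: R1 = 83072; d = 5; total draws C(10,3) = 120; favorable C(5,1)*C(5,2) = 50; P = 5/12; answer 5/12
Part 3: R2 = 5/12; threaded value p + q = 17; c = -9; a(2) = -3*(-2) - 2*(-9) = 24; iterating: a(2)=24, a(3)=-68, a(4)=156, a(5)=-332, a(6)=684, a(7)=-1388, a(8)=2796, a(9)=-5612, a(10)=11244; answer 11244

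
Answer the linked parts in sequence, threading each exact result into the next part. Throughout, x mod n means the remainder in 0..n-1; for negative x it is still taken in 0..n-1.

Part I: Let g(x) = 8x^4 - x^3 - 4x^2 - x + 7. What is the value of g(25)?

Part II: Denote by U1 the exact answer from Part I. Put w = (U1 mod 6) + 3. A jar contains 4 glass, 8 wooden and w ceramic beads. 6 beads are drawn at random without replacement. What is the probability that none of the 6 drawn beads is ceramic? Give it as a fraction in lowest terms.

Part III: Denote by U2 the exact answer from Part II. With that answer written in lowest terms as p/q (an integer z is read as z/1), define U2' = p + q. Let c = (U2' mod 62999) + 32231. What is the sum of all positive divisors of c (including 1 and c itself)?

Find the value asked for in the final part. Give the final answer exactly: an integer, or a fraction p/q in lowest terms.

46904

Part I: 8*(25)^4 - 1*(25)^3 - 4*(25)^2 - 1*(25)^1 + 7 = (3125000) + (-15625) + (-2500) + (-25) + (7) = 3106857; answer 3106857
Part II: U1 = 3106857; w = 6; total draws C(18,6) = 18564; favorable C(12,6) = 924; P = 11/221; answer 11/221
Part III: U2 = 11/221; threaded value p + q = 232; c = 32463; 32463 = 3^2 * 3607; sigma = (1 + 3 + 9) * (1 + 3607) = 13 * 3608 = 46904; answer 46904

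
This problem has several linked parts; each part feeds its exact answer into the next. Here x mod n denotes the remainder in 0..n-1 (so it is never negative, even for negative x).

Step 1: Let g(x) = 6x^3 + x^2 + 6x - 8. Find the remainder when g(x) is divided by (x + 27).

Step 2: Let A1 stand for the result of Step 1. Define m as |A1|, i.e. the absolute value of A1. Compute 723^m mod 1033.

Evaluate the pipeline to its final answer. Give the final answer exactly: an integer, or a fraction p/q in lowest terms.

Step 1: remainder = value at the root: 6*(-27)^3 + 1*(-27)^2 + 6*(-27)^1 - 8 = (-118098) + (729) + (-162) + (-8) = -117539; answer -117539
Step 2: A1 = -117539; m = 117539; squarings mod 1033: 723^1=723, 723^2=31, 723^4=961, 723^8=19, 723^16=361, 723^32=163, 723^64=744, 723^128=881, 723^256=378, 723^512=330, 723^1024=435, 723^2048=186, 723^4096=507, 723^8192=865, 723^16384=333, 723^32768=358, 723^65536=72; 723^117539 = 723^1 * 723^2 * 723^32 * 723^256 * 723^512 * 723^2048 * 723^16384 * 723^32768 * 723^65536 = 356 (mod 1033); answer 356

356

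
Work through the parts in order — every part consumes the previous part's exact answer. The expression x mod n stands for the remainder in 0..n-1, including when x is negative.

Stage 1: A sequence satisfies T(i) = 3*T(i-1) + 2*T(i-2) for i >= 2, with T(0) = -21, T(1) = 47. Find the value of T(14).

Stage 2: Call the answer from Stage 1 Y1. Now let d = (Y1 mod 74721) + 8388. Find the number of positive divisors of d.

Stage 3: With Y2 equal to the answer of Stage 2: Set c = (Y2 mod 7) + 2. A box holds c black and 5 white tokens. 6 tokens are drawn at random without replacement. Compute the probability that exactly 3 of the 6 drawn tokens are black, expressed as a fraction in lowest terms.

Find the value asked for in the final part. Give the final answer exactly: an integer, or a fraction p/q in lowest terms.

100/231

Stage 1: T(2) = 3*(47) + 2*(-21) = 99; iterating: T(2)=99, T(3)=391, T(4)=1371, T(5)=4895, T(6)=17427, T(7)=62071, T(8)=221067, T(9)=787343, T(10)=2804163, T(11)=9987175, T(12)=35569851, T(13)=126683903, T(14)=451191411; answer 451191411
Stage 2: Y1 = 451191411; d = 34401; 34401 = 3 * 11467; number of divisors = (1+1) * (1+1) = 4; answer 4
Stage 3: Y2 = 4; c = 6; total draws C(11,6) = 462; favorable C(6,3)*C(5,3) = 200; P = 100/231; answer 100/231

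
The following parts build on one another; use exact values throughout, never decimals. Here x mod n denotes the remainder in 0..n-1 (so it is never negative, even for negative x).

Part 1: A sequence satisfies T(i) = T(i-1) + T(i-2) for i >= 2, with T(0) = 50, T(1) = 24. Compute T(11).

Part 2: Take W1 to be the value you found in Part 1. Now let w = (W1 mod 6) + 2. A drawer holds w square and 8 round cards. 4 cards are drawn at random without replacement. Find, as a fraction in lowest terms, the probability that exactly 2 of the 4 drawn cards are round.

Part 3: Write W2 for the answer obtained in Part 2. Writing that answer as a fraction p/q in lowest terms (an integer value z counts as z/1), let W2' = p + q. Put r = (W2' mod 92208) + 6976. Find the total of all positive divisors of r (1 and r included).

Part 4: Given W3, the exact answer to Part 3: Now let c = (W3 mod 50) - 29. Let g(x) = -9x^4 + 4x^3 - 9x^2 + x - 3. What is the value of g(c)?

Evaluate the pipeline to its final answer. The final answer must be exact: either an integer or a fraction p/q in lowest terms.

Part 1: T(2) = 1*(24) + 1*(50) = 74; iterating: T(2)=74, T(3)=98, T(4)=172, T(5)=270, T(6)=442, T(7)=712, T(8)=1154, T(9)=1866, T(10)=3020, T(11)=4886; answer 4886
Part 2: W1 = 4886; w = 4; total draws C(12,4) = 495; favorable C(8,2)*C(4,2) = 168; P = 56/165; answer 56/165
Part 3: W2 = 56/165; threaded value p + q = 221; r = 7197; 7197 = 3 * 2399; sigma = (1 + 3) * (1 + 2399) = 4 * 2400 = 9600; answer 9600
Part 4: W3 = 9600; c = -29; -9*(-29)^4 + 4*(-29)^3 - 9*(-29)^2 + 1*(-29)^1 - 3 = (-6365529) + (-97556) + (-7569) + (-29) + (-3) = -6470686; answer -6470686

-6470686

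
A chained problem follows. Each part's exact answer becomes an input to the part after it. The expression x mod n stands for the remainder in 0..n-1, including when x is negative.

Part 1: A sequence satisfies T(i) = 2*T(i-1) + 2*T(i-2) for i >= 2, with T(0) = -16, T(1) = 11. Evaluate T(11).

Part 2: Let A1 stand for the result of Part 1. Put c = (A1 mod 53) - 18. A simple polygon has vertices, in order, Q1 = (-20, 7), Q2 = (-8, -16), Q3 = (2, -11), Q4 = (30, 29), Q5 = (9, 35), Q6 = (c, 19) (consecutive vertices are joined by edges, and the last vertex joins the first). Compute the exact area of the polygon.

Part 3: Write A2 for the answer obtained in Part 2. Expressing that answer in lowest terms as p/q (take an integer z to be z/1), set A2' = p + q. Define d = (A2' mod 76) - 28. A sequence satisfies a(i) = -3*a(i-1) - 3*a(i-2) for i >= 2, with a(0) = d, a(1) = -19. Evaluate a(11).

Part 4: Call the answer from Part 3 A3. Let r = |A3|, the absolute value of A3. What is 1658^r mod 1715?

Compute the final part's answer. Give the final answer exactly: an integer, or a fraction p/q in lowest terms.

71

Part 1: T(2) = 2*(11) + 2*(-16) = -10; iterating: T(2)=-10, T(3)=2, T(4)=-16, T(5)=-28, T(6)=-88, T(7)=-232, T(8)=-640, T(9)=-1744, T(10)=-4768, T(11)=-13024; answer -13024
Part 2: A1 = -13024; c = -4; cross terms: (-20*-16 - -8*7)=376, (-8*-11 - 2*-16)=120, (2*29 - 30*-11)=388, (30*35 - 9*29)=789, (9*19 - -4*35)=311, (-4*7 - -20*19)=352; twice the area = |2336| = 2336; area = 1168; answer 1168
Part 3: A2 = 1168; threaded value p + q = 1169; d = 1; a(2) = -3*(-19) - 3*(1) = 54; iterating: a(2)=54, a(3)=-105, a(4)=153, a(5)=-144, a(6)=-27, a(7)=513, a(8)=-1458, a(9)=2835, a(10)=-4131, a(11)=3888; answer 3888
Part 4: A3 = 3888; r = 3888; squarings mod 1715: 1658^1=1658, 1658^2=1534, 1658^4=176, 1658^8=106, 1658^16=946, 1658^32=1401, 1658^64=841, 1658^128=701, 1658^256=911, 1658^512=1576, 1658^1024=456, 1658^2048=421; 1658^3888 = 1658^16 * 1658^32 * 1658^256 * 1658^512 * 1658^1024 * 1658^2048 = 71 (mod 1715); answer 71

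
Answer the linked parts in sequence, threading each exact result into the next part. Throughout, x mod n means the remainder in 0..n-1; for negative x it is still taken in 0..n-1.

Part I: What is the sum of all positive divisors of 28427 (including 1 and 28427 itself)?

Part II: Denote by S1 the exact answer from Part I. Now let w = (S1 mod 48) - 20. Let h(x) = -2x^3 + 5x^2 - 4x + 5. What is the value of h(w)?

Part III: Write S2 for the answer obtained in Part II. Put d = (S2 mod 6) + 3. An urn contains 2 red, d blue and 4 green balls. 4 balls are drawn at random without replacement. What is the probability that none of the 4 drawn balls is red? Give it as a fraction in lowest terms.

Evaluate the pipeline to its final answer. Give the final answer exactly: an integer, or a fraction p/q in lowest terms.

Part I: 28427 = 7 * 31 * 131; sigma = (1 + 7) * (1 + 31) * (1 + 131) = 8 * 32 * 132 = 33792; answer 33792
Part II: S1 = 33792; w = -20; -2*(-20)^3 + 5*(-20)^2 - 4*(-20)^1 + 5 = (16000) + (2000) + (80) + (5) = 18085; answer 18085
Part III: S2 = 18085; d = 4; total draws C(10,4) = 210; favorable C(8,4) = 70; P = 1/3; answer 1/3

1/3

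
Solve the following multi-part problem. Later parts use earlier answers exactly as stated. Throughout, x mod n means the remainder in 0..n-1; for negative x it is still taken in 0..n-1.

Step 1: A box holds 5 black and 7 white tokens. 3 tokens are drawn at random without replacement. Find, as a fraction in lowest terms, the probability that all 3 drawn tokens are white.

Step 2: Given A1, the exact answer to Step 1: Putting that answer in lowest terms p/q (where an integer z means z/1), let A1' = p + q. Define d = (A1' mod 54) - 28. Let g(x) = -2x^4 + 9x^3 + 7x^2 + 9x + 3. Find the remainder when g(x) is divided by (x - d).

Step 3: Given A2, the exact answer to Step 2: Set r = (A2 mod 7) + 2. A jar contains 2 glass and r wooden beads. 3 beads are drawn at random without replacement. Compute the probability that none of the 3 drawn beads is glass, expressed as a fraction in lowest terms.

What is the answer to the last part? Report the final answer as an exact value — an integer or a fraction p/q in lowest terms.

Step 1: total draws C(12,3) = 220; favorable C(7,3) = 35; P = 7/44; answer 7/44
Step 2: A1 = 7/44; threaded value p + q = 51; d = 23; remainder = value at the root: -2*(23)^4 + 9*(23)^3 + 7*(23)^2 + 9*(23)^1 + 3 = (-559682) + (109503) + (3703) + (207) + (3) = -446266; answer -446266
Step 3: A2 = -446266; r = 7; total draws C(9,3) = 84; favorable C(7,3) = 35; P = 5/12; answer 5/12

5/12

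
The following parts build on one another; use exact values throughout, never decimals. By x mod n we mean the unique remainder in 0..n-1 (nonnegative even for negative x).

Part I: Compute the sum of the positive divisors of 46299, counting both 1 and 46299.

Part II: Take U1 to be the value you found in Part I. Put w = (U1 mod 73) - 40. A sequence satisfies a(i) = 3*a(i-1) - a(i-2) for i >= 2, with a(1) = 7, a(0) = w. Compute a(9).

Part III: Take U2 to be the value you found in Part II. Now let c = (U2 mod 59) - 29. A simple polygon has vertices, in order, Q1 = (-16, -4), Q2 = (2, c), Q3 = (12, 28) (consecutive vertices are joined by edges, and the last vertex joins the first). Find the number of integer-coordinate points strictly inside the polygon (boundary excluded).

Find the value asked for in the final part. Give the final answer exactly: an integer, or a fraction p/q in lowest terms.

Part I: 46299 = 3 * 11 * 23 * 61; sigma = (1 + 3) * (1 + 11) * (1 + 23) * (1 + 61) = 4 * 12 * 24 * 62 = 71424; answer 71424
Part II: U1 = 71424; w = -10; a(2) = 3*(7) - 1*(-10) = 31; iterating: a(2)=31, a(3)=86, a(4)=227, a(5)=595, a(6)=1558, a(7)=4079, a(8)=10679, a(9)=27958; answer 27958
Part III: U2 = 27958; c = 22; cross terms: (-16*22 - 2*-4)=-344, (2*28 - 12*22)=-208, (12*-4 - -16*28)=400; twice the area = |-152| = 152; area = 76; boundary points = 2 + 2 + 4 = 8; strictly interior points = area - boundary/2 + 1 = 73; answer 73

73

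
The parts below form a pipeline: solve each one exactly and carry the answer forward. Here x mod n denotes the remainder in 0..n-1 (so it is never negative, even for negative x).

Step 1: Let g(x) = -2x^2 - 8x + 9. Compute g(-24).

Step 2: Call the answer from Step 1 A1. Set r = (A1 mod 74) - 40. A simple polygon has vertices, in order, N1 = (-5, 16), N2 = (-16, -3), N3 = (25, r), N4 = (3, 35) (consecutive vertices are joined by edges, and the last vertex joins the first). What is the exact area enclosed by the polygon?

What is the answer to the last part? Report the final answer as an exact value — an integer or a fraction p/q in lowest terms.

Step 1: -2*(-24)^2 - 8*(-24)^1 + 9 = (-1152) + (192) + (9) = -951; answer -951
Step 2: A1 = -951; r = -29; cross terms: (-5*-3 - -16*16)=271, (-16*-29 - 25*-3)=539, (25*35 - 3*-29)=962, (3*16 - -5*35)=223; twice the area = |1995| = 1995; area = 1995/2; answer 1995/2

1995/2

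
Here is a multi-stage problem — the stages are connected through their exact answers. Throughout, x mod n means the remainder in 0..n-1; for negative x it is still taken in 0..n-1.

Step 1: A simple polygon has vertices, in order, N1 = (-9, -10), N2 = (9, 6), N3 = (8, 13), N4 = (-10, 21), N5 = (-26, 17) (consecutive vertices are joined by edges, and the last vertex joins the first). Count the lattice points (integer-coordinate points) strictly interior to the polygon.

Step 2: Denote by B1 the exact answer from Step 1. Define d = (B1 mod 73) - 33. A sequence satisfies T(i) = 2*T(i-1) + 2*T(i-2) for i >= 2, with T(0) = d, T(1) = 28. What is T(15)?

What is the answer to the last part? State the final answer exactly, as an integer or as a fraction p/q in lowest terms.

Step 1: cross terms: (-9*6 - 9*-10)=36, (9*13 - 8*6)=69, (8*21 - -10*13)=298, (-10*17 - -26*21)=376, (-26*-10 - -9*17)=413; twice the area = |1192| = 1192; area = 596; boundary points = 2 + 1 + 2 + 4 + 1 = 10; strictly interior points = area - boundary/2 + 1 = 592; answer 592
Step 2: B1 = 592; d = -25; T(2) = 2*(28) + 2*(-25) = 6; iterating: T(2)=6, T(3)=68, T(4)=148, T(5)=432, T(6)=1160, T(7)=3184, T(8)=8688, T(9)=23744, T(10)=64864, T(11)=177216, T(12)=484160, T(13)=1322752, T(14)=3613824, T(15)=9873152; answer 9873152

9873152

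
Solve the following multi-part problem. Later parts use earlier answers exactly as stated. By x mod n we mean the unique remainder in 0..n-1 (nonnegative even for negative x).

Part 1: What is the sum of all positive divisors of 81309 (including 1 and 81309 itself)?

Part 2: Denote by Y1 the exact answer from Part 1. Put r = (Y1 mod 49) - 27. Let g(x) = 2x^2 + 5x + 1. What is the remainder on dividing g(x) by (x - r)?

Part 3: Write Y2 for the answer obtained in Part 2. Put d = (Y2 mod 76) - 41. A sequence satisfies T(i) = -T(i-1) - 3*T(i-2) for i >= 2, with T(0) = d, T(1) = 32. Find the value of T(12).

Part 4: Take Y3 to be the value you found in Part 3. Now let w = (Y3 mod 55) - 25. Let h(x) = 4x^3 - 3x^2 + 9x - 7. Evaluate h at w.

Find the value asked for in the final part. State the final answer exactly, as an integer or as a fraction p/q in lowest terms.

-2319

Part 1: 81309 = 3 * 27103; sigma = (1 + 3) * (1 + 27103) = 4 * 27104 = 108416; answer 108416
Part 2: Y1 = 108416; r = 1; remainder = value at the root: 2*(1)^2 + 5*(1)^1 + 1 = (2) + (5) + (1) = 8; answer 8
Part 3: Y2 = 8; d = -33; T(2) = -1*(32) - 3*(-33) = 67; iterating: T(2)=67, T(3)=-163, T(4)=-38, T(5)=527, T(6)=-413, T(7)=-1168, T(8)=2407, T(9)=1097, T(10)=-8318, T(11)=5027, T(12)=19927; answer 19927
Part 4: Y3 = 19927; w = -8; 4*(-8)^3 - 3*(-8)^2 + 9*(-8)^1 - 7 = (-2048) + (-192) + (-72) + (-7) = -2319; answer -2319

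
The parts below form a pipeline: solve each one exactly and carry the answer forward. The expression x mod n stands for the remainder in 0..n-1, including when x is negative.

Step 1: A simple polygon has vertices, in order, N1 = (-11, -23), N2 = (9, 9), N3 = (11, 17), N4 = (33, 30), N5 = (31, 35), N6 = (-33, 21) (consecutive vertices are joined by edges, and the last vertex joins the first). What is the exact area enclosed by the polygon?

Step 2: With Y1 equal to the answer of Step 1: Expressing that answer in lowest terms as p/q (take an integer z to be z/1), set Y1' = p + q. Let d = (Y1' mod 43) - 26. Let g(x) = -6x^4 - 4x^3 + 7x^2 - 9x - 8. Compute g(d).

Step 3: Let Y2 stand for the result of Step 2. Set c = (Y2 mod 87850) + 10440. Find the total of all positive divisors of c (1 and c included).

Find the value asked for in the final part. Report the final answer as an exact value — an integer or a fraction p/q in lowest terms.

25062

Step 1: cross terms: (-11*9 - 9*-23)=108, (9*17 - 11*9)=54, (11*30 - 33*17)=-231, (33*35 - 31*30)=225, (31*21 - -33*35)=1806, (-33*-23 - -11*21)=990; twice the area = |2952| = 2952; area = 1476; answer 1476
Step 2: Y1 = 1476; threaded value p + q = 1477; d = -11; -6*(-11)^4 - 4*(-11)^3 + 7*(-11)^2 - 9*(-11)^1 - 8 = (-87846) + (5324) + (847) + (99) + (-8) = -81584; answer -81584
Step 3: Y2 = -81584; c = 16706; 16706 = 2 * 8353; sigma = (1 + 2) * (1 + 8353) = 3 * 8354 = 25062; answer 25062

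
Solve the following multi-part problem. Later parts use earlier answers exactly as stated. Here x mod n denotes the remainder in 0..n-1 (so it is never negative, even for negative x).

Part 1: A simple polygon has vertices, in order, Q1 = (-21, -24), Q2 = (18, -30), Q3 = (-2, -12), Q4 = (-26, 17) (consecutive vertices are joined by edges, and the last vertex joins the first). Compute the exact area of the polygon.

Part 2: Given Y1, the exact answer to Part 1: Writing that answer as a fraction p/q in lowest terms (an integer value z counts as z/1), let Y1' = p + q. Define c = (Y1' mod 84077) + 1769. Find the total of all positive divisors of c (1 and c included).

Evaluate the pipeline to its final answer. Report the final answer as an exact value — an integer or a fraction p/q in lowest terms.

Part 1: cross terms: (-21*-30 - 18*-24)=1062, (18*-12 - -2*-30)=-276, (-2*17 - -26*-12)=-346, (-26*-24 - -21*17)=981; twice the area = |1421| = 1421; area = 1421/2; answer 1421/2
Part 2: Y1 = 1421/2; threaded value p + q = 1423; c = 3192; 3192 = 2^3 * 3 * 7 * 19; sigma = (1 + 2 + 4 + 8) * (1 + 3) * (1 + 7) * (1 + 19) = 15 * 4 * 8 * 20 = 9600; answer 9600

9600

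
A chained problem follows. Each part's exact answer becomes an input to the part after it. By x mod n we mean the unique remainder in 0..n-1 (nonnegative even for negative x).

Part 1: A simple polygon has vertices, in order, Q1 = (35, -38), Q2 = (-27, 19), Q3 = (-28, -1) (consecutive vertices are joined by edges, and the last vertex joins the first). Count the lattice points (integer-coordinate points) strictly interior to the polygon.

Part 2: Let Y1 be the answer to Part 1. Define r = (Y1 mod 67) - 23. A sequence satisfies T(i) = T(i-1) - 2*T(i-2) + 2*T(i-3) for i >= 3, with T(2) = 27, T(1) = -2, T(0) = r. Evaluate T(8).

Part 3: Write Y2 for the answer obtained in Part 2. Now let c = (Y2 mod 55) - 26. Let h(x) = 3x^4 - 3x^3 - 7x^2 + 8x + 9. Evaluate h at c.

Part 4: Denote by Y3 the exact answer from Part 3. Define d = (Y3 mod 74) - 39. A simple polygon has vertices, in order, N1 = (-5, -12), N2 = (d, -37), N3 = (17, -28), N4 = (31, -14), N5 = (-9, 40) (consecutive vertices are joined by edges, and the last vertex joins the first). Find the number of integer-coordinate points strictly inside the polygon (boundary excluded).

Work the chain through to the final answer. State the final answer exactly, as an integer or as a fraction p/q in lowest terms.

1439

Part 1: cross terms: (35*19 - -27*-38)=-361, (-27*-1 - -28*19)=559, (-28*-38 - 35*-1)=1099; twice the area = |1297| = 1297; area = 1297/2; boundary points = 1 + 1 + 1 = 3; strictly interior points = area - boundary/2 + 1 = 648; answer 648
Part 2: Y1 = 648; r = 22; T(3) = 1*(27) - 2*(-2) + 2*(22) = 75; iterating: T(3)=75, T(4)=17, T(5)=-79, T(6)=37, T(7)=229, T(8)=-3; answer -3
Part 3: Y2 = -3; c = 26; 3*(26)^4 - 3*(26)^3 - 7*(26)^2 + 8*(26)^1 + 9 = (1370928) + (-52728) + (-4732) + (208) + (9) = 1313685; answer 1313685
Part 4: Y3 = 1313685; d = -2; cross terms: (-5*-37 - -2*-12)=161, (-2*-28 - 17*-37)=685, (17*-14 - 31*-28)=630, (31*40 - -9*-14)=1114, (-9*-12 - -5*40)=308; twice the area = |2898| = 2898; area = 1449; boundary points = 1 + 1 + 14 + 2 + 4 = 22; strictly interior points = area - boundary/2 + 1 = 1439; answer 1439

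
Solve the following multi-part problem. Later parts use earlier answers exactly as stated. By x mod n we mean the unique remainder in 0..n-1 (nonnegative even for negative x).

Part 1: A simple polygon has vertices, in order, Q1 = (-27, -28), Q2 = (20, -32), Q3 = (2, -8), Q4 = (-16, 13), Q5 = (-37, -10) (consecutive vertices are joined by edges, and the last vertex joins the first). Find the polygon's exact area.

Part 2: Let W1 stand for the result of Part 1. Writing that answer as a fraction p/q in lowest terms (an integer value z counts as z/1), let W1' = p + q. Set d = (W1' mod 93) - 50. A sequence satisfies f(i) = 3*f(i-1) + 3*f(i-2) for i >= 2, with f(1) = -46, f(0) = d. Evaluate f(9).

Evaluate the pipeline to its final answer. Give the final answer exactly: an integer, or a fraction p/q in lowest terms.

-2155491

Part 1: cross terms: (-27*-32 - 20*-28)=1424, (20*-8 - 2*-32)=-96, (2*13 - -16*-8)=-102, (-16*-10 - -37*13)=641, (-37*-28 - -27*-10)=766; twice the area = |2633| = 2633; area = 2633/2; answer 2633/2
Part 2: W1 = 2633/2; threaded value p + q = 2635; d = -19; f(2) = 3*(-46) + 3*(-19) = -195; iterating: f(2)=-195, f(3)=-723, f(4)=-2754, f(5)=-10431, f(6)=-39555, f(7)=-149958, f(8)=-568539, f(9)=-2155491; answer -2155491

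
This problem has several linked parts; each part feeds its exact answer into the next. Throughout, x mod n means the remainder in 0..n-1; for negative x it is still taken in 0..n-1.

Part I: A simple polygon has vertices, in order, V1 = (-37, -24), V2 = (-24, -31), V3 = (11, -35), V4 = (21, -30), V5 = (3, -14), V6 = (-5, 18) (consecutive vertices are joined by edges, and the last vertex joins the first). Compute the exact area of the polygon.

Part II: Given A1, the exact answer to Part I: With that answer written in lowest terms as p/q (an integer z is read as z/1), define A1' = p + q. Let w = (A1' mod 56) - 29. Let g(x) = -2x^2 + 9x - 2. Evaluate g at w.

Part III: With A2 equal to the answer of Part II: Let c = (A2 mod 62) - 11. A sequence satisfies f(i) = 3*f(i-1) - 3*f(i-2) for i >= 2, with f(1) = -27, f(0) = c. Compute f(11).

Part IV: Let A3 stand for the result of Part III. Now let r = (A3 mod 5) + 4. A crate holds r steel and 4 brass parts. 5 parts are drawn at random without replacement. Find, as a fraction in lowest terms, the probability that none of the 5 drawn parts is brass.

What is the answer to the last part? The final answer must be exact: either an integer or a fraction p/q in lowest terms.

1/22

Part I: cross terms: (-37*-31 - -24*-24)=571, (-24*-35 - 11*-31)=1181, (11*-30 - 21*-35)=405, (21*-14 - 3*-30)=-204, (3*18 - -5*-14)=-16, (-5*-24 - -37*18)=786; twice the area = |2723| = 2723; area = 2723/2; answer 2723/2
Part II: A1 = 2723/2; threaded value p + q = 2725; w = 8; -2*(8)^2 + 9*(8)^1 - 2 = (-128) + (72) + (-2) = -58; answer -58
Part III: A2 = -58; c = -7; f(2) = 3*(-27) - 3*(-7) = -60; iterating: f(2)=-60, f(3)=-99, f(4)=-117, f(5)=-54, f(6)=189, f(7)=729, f(8)=1620, f(9)=2673, f(10)=3159, f(11)=1458; answer 1458
Part IV: A3 = 1458; r = 7; total draws C(11,5) = 462; favorable C(7,5) = 21; P = 1/22; answer 1/22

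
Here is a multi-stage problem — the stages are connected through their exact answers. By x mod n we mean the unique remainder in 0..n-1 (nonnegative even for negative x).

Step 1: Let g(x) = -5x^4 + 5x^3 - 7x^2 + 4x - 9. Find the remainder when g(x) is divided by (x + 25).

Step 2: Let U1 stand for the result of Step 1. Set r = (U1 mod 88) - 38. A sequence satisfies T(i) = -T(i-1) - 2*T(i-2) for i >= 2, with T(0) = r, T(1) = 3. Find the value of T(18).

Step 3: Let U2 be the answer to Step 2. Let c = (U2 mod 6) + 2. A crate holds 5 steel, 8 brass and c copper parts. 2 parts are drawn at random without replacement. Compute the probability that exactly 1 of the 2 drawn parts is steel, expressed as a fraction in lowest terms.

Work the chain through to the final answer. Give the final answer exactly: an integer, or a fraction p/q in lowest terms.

Step 1: remainder = value at the root: -5*(-25)^4 + 5*(-25)^3 - 7*(-25)^2 + 4*(-25)^1 - 9 = (-1953125) + (-78125) + (-4375) + (-100) + (-9) = -2035734; answer -2035734
Step 2: U1 = -2035734; r = 20; T(2) = -1*(3) - 2*(20) = -43; iterating: T(2)=-43, T(3)=37, T(4)=49, T(5)=-123, T(6)=25, T(7)=221, T(8)=-271, T(9)=-171, T(10)=713, T(11)=-371, T(12)=-1055, T(13)=1797, T(14)=313, T(15)=-3907, T(16)=3281, T(17)=4533, T(18)=-11095; answer -11095
Step 3: U2 = -11095; c = 7; total draws C(20,2) = 190; favorable C(5,1)*C(15,1) = 75; P = 15/38; answer 15/38

15/38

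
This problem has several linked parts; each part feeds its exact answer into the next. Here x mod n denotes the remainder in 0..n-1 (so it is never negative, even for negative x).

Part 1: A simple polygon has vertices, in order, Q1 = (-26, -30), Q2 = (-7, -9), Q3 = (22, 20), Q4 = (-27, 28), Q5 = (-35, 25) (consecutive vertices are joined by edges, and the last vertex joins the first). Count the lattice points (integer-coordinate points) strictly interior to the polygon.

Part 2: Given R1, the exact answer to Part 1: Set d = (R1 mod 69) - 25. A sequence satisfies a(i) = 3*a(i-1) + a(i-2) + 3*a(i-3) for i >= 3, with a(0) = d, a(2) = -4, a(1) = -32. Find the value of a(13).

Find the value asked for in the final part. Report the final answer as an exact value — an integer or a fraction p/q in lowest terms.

Part 1: cross terms: (-26*-9 - -7*-30)=24, (-7*20 - 22*-9)=58, (22*28 - -27*20)=1156, (-27*25 - -35*28)=305, (-35*-30 - -26*25)=1700; twice the area = |3243| = 3243; area = 3243/2; boundary points = 1 + 29 + 1 + 1 + 1 = 33; strictly interior points = area - boundary/2 + 1 = 1606; answer 1606
Part 2: R1 = 1606; d = -6; a(3) = 3*(-4) + 1*(-32) + 3*(-6) = -62; iterating: a(3)=-62, a(4)=-286, a(5)=-932, a(6)=-3268, a(7)=-11594, a(8)=-40846, a(9)=-143936, a(10)=-507436, a(11)=-1788782, a(12)=-6305590, a(13)=-22227860; answer -22227860

-22227860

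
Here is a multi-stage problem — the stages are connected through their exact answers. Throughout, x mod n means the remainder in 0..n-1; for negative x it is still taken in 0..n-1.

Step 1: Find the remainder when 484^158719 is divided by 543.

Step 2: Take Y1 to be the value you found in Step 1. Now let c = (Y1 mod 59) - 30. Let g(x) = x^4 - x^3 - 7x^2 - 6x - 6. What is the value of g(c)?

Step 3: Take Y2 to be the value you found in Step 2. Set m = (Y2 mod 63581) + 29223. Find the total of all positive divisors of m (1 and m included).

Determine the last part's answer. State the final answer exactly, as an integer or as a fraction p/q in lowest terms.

Step 1: squarings mod 543: 484^1=484, 484^2=223, 484^4=316, 484^8=487, 484^16=421, 484^32=223, 484^64=316, 484^128=487, 484^256=421, 484^512=223, 484^1024=316, 484^2048=487, 484^4096=421, 484^8192=223, 484^16384=316, 484^32768=487, 484^65536=421, 484^131072=223; 484^158719 = 484^1 * 484^2 * 484^4 * 484^8 * 484^16 * 484^32 * 484^64 * 484^128 * 484^256 * 484^512 * 484^2048 * 484^8192 * 484^16384 * 484^131072 = 46 (mod 543); answer 46
Step 2: Y1 = 46; c = 16; 1*(16)^4 - 1*(16)^3 - 7*(16)^2 - 6*(16)^1 - 6 = (65536) + (-4096) + (-1792) + (-96) + (-6) = 59546; answer 59546
Step 3: Y2 = 59546; m = 88769; 88769 = 29 * 3061; sigma = (1 + 29) * (1 + 3061) = 30 * 3062 = 91860; answer 91860

91860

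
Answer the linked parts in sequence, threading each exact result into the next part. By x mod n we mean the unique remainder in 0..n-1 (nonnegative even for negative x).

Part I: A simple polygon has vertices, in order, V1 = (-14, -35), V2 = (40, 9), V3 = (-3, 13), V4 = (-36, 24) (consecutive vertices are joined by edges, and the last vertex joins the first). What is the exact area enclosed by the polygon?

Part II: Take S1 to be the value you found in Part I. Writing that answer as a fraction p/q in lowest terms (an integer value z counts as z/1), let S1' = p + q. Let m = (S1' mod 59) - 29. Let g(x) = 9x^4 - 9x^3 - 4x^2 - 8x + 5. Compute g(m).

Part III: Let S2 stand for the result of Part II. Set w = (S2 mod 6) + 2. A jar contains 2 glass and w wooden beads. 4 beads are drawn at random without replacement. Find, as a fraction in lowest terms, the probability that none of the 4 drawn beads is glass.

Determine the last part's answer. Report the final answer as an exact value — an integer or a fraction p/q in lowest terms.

5/18

Part I: cross terms: (-14*9 - 40*-35)=1274, (40*13 - -3*9)=547, (-3*24 - -36*13)=396, (-36*-35 - -14*24)=1596; twice the area = |3813| = 3813; area = 3813/2; answer 3813/2
Part II: S1 = 3813/2; threaded value p + q = 3815; m = 10; 9*(10)^4 - 9*(10)^3 - 4*(10)^2 - 8*(10)^1 + 5 = (90000) + (-9000) + (-400) + (-80) + (5) = 80525; answer 80525
Part III: S2 = 80525; w = 7; total draws C(9,4) = 126; favorable C(7,4) = 35; P = 5/18; answer 5/18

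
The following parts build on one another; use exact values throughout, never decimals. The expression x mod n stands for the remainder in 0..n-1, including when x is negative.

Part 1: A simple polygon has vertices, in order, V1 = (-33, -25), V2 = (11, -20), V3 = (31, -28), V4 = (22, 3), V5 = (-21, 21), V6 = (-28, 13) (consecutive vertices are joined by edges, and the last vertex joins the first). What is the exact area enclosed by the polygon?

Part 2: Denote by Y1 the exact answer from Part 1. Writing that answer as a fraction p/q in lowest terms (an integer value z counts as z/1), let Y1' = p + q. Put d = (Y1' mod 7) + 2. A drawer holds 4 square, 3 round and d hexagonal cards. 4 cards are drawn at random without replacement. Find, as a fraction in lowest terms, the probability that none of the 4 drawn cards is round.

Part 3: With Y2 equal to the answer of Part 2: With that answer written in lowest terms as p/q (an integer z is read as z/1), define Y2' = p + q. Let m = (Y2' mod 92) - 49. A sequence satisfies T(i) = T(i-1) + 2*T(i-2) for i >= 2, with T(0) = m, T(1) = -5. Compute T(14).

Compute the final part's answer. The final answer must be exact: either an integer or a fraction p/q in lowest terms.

-38229

Part 1: cross terms: (-33*-20 - 11*-25)=935, (11*-28 - 31*-20)=312, (31*3 - 22*-28)=709, (22*21 - -21*3)=525, (-21*13 - -28*21)=315, (-28*-25 - -33*13)=1129; twice the area = |3925| = 3925; area = 3925/2; answer 3925/2
Part 2: Y1 = 3925/2; threaded value p + q = 3927; d = 2; total draws C(9,4) = 126; favorable C(6,4) = 15; P = 5/42; answer 5/42
Part 3: Y2 = 5/42; threaded value p + q = 47; m = -2; T(2) = 1*(-5) + 2*(-2) = -9; iterating: T(2)=-9, T(3)=-19, T(4)=-37, T(5)=-75, T(6)=-149, T(7)=-299, T(8)=-597, T(9)=-1195, T(10)=-2389, T(11)=-4779, T(12)=-9557, T(13)=-19115, T(14)=-38229; answer -38229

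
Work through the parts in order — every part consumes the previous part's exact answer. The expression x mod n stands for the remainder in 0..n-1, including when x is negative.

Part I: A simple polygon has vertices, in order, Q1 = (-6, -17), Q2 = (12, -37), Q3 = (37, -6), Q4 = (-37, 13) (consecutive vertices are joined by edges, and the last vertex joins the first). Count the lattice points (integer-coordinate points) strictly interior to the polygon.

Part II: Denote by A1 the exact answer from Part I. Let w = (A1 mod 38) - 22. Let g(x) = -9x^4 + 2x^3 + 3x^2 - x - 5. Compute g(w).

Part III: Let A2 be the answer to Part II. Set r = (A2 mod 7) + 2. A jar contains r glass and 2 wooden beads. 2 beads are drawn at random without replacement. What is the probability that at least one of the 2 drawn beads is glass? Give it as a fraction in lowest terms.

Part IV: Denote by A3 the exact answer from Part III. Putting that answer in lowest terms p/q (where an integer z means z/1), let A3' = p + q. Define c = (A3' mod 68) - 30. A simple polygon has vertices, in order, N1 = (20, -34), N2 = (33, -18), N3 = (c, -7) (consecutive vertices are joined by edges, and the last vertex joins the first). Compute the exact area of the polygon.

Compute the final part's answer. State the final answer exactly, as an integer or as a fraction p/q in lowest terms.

495/2

Part I: cross terms: (-6*-37 - 12*-17)=426, (12*-6 - 37*-37)=1297, (37*13 - -37*-6)=259, (-37*-17 - -6*13)=707; twice the area = |2689| = 2689; area = 2689/2; boundary points = 2 + 1 + 1 + 1 = 5; strictly interior points = area - boundary/2 + 1 = 1343; answer 1343
Part II: A1 = 1343; w = -9; -9*(-9)^4 + 2*(-9)^3 + 3*(-9)^2 - 1*(-9)^1 - 5 = (-59049) + (-1458) + (243) + (9) + (-5) = -60260; answer -60260
Part III: A2 = -60260; r = 5; total draws C(7,2) = 21; complement C(2,2) = 1; favorable 21 - 1 = 20; P = 20/21; answer 20/21
Part IV: A3 = 20/21; threaded value p + q = 41; c = 11; cross terms: (20*-18 - 33*-34)=762, (33*-7 - 11*-18)=-33, (11*-34 - 20*-7)=-234; twice the area = |495| = 495; area = 495/2; answer 495/2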